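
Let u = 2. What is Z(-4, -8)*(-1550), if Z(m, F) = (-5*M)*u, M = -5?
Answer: -77500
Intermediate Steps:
Z(m, F) = 50 (Z(m, F) = -5*(-5)*2 = 25*2 = 50)
Z(-4, -8)*(-1550) = 50*(-1550) = -77500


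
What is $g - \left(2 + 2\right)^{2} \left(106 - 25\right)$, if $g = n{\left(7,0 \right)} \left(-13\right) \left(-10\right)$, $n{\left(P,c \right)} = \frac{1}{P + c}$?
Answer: $- \frac{8942}{7} \approx -1277.4$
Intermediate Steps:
$g = \frac{130}{7}$ ($g = \frac{1}{7 + 0} \left(-13\right) \left(-10\right) = \frac{1}{7} \left(-13\right) \left(-10\right) = \left(- \frac{13}{7}\right) \left(-10\right) = \frac{130}{7} \approx 18.571$)
$g - \left(2 + 2\right)^{2} \left(106 - 25\right) = \frac{130}{7} - \left(2 + 2\right)^{2} \left(106 - 25\right) = \frac{130}{7} - 4^{2} \cdot 81 = \frac{130}{7} - 16 \cdot 81 = \frac{130}{7} - 1296 = - \frac{8942}{7}$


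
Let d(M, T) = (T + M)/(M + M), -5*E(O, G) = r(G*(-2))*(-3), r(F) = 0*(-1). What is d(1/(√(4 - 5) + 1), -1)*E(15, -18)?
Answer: 0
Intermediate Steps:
r(F) = 0
E(O, G) = 0 (E(O, G) = -0*(-3) = -⅕*0 = 0)
d(M, T) = (M + T)/(2*M) (d(M, T) = (M + T)/((2*M)) = (M + T)*(1/(2*M)) = (M + T)/(2*M))
d(1/(√(4 - 5) + 1), -1)*E(15, -18) = ((1/(√(4 - 5) + 1) - 1)/(2*(1/(√(4 - 5) + 1))))*0 = ((1/(√(-1) + 1) - 1)/(2*(1/(√(-1) + 1))))*0 = ((1/(I + 1) - 1)/(2*(1/(I + 1))))*0 = ((1/(1 + I) - 1)/(2*(1/(1 + I))))*0 = (((1 - I)/2 - 1)/(2*(((1 - I)/2))))*0 = ((1 + I)*(-1 + (1 - I)/2)/2)*0 = 0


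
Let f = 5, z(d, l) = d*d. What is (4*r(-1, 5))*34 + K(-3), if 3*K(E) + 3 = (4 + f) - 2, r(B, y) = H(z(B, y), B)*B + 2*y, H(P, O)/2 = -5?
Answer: 8164/3 ≈ 2721.3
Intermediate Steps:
z(d, l) = d²
H(P, O) = -10 (H(P, O) = 2*(-5) = -10)
r(B, y) = -10*B + 2*y
K(E) = 4/3 (K(E) = -1 + ((4 + 5) - 2)/3 = -1 + (9 - 2)/3 = -1 + (⅓)*7 = -1 + 7/3 = 4/3)
(4*r(-1, 5))*34 + K(-3) = (4*(-10*(-1) + 2*5))*34 + 4/3 = (4*(10 + 10))*34 + 4/3 = (4*20)*34 + 4/3 = 80*34 + 4/3 = 2720 + 4/3 = 8164/3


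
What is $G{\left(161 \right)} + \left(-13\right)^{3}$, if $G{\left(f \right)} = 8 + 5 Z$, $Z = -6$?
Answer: $-2219$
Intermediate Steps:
$G{\left(f \right)} = -22$ ($G{\left(f \right)} = 8 + 5 \left(-6\right) = 8 - 30 = -22$)
$G{\left(161 \right)} + \left(-13\right)^{3} = -22 + \left(-13\right)^{3} = -22 - 2197 = -2219$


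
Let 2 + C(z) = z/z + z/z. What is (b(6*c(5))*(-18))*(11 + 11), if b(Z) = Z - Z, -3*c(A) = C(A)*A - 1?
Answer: 0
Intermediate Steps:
C(z) = 0 (C(z) = -2 + (z/z + z/z) = -2 + (1 + 1) = -2 + 2 = 0)
c(A) = 1/3 (c(A) = -(0*A - 1)/3 = -(0 - 1)/3 = -1/3*(-1) = 1/3)
b(Z) = 0
(b(6*c(5))*(-18))*(11 + 11) = (0*(-18))*(11 + 11) = 0*22 = 0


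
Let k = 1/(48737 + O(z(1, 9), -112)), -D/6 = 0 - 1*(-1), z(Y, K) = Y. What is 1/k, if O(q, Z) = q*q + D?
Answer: 48732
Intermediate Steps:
D = -6 (D = -6*(0 - 1*(-1)) = -6*(0 + 1) = -6*1 = -6)
O(q, Z) = -6 + q**2 (O(q, Z) = q*q - 6 = q**2 - 6 = -6 + q**2)
k = 1/48732 (k = 1/(48737 + (-6 + 1**2)) = 1/(48737 + (-6 + 1)) = 1/(48737 - 5) = 1/48732 ≈ 2.0520e-5)
1/k = 1/(1/48732) = 48732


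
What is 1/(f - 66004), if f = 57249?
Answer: -1/8755 ≈ -0.00011422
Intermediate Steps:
1/(f - 66004) = 1/(57249 - 66004) = 1/(-8755) = -1/8755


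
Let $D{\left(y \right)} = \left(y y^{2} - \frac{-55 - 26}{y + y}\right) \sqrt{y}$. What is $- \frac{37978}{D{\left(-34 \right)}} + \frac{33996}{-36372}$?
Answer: $- \frac{2833}{3031} - \frac{75956 i \sqrt{34}}{2672753} \approx -0.93468 - 0.16571 i$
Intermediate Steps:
$D{\left(y \right)} = \sqrt{y} \left(y^{3} + \frac{81}{2 y}\right)$ ($D{\left(y \right)} = \left(y^{3} - - \frac{81}{2 y}\right) \sqrt{y} = \left(y^{3} + \frac{81}{2 y}\right) \sqrt{y} = \sqrt{y} \left(y^{3} + \frac{81}{2 y}\right)$)
$- \frac{37978}{D{\left(-34 \right)}} + \frac{33996}{-36372} = - \frac{37978}{\frac{1}{\sqrt{-34}} \left(\frac{81}{2} + \left(-34\right)^{4}\right)} + \frac{33996}{-36372} = - \frac{37978}{- \frac{i \sqrt{34}}{34} \left(\frac{81}{2} + 1336336\right)} + 33996 \left(- \frac{1}{36372}\right) = - \frac{37978}{- \frac{i \sqrt{34}}{34} \cdot \frac{2672753}{2}} - \frac{2833}{3031} = - \frac{37978}{\left(- \frac{2672753}{68}\right) i \sqrt{34}} - \frac{2833}{3031} = - 37978 \frac{2 i \sqrt{34}}{2672753} - \frac{2833}{3031} = - \frac{75956 i \sqrt{34}}{2672753} - \frac{2833}{3031} = - \frac{2833}{3031} - \frac{75956 i \sqrt{34}}{2672753}$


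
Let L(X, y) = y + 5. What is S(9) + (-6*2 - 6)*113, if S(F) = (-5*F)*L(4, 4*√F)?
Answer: -2799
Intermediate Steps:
L(X, y) = 5 + y
S(F) = -5*F*(5 + 4*√F) (S(F) = (-5*F)*(5 + 4*√F) = -5*F*(5 + 4*√F))
S(9) + (-6*2 - 6)*113 = (-25*9 - 20*9^(3/2)) + (-6*2 - 6)*113 = (-225 - 20*27) + (-12 - 6)*113 = (-225 - 540) - 18*113 = -765 - 2034 = -2799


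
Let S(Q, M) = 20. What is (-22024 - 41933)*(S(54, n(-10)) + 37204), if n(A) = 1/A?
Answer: -2380735368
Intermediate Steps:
(-22024 - 41933)*(S(54, n(-10)) + 37204) = (-22024 - 41933)*(20 + 37204) = -63957*37224 = -2380735368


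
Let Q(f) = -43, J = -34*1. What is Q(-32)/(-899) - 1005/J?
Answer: 904957/30566 ≈ 29.607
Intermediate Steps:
J = -34
Q(-32)/(-899) - 1005/J = -43/(-899) - 1005/(-34) = -43*(-1/899) - 1005*(-1/34) = 43/899 + 1005/34 = 904957/30566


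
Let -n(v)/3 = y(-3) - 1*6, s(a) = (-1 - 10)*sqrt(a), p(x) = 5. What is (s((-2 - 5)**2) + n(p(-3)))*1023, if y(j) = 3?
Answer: -69564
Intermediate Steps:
s(a) = -11*sqrt(a)
n(v) = 9 (n(v) = -3*(3 - 1*6) = -3*(3 - 6) = -3*(-3) = 9)
(s((-2 - 5)**2) + n(p(-3)))*1023 = (-11*sqrt((-2 - 5)**2) + 9)*1023 = (-11*sqrt((-7)**2) + 9)*1023 = (-11*sqrt(49) + 9)*1023 = (-11*7 + 9)*1023 = (-77 + 9)*1023 = -68*1023 = -69564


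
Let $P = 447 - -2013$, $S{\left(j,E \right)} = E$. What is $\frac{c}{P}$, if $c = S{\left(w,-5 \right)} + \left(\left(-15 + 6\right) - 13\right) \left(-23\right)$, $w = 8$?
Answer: $\frac{167}{820} \approx 0.20366$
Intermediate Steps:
$c = 501$ ($c = -5 + \left(\left(-15 + 6\right) - 13\right) \left(-23\right) = -5 + \left(-9 - 13\right) \left(-23\right) = -5 - -506 = -5 + 506 = 501$)
$P = 2460$ ($P = 447 + 2013 = 2460$)
$\frac{c}{P} = \frac{501}{2460} = 501 \cdot \frac{1}{2460} = \frac{167}{820}$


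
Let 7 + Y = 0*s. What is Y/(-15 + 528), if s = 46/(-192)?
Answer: -7/513 ≈ -0.013645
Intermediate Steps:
s = -23/96 (s = 46*(-1/192) = -23/96 ≈ -0.23958)
Y = -7 (Y = -7 + 0*(-23/96) = -7 + 0 = -7)
Y/(-15 + 528) = -7/(-15 + 528) = -7/513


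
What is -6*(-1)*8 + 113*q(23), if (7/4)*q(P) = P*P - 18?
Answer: 33044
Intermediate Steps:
q(P) = -72/7 + 4*P²/7 (q(P) = 4*(P*P - 18)/7 = 4*(P² - 18)/7 = 4*(-18 + P²)/7 = -72/7 + 4*P²/7)
-6*(-1)*8 + 113*q(23) = -6*(-1)*8 + 113*(-72/7 + (4/7)*23²) = 6*8 + 113*(-72/7 + (4/7)*529) = 48 + 113*(-72/7 + 2116/7) = 48 + 113*292 = 48 + 32996 = 33044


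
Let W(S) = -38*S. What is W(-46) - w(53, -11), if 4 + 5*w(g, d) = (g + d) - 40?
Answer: 8742/5 ≈ 1748.4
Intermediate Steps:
w(g, d) = -44/5 + d/5 + g/5 (w(g, d) = -4/5 + ((g + d) - 40)/5 = -4/5 + ((d + g) - 40)/5 = -4/5 + (-40 + d + g)/5 = -4/5 + (-8 + d/5 + g/5) = -44/5 + d/5 + g/5)
W(-46) - w(53, -11) = -38*(-46) - (-44/5 + (1/5)*(-11) + (1/5)*53) = 1748 - (-44/5 - 11/5 + 53/5) = 1748 - 1*(-2/5) = 1748 + 2/5 = 8742/5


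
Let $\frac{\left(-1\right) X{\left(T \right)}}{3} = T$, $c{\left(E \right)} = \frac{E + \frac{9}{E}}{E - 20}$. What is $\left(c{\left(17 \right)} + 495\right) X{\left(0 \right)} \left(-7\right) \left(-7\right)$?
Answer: $0$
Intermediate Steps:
$c{\left(E \right)} = \frac{E + \frac{9}{E}}{-20 + E}$
$X{\left(T \right)} = - 3 T$
$\left(c{\left(17 \right)} + 495\right) X{\left(0 \right)} \left(-7\right) \left(-7\right) = \left(\frac{9 + 17^{2}}{17 \left(-20 + 17\right)} + 495\right) \left(-3\right) 0 \left(-7\right) \left(-7\right) = \left(\frac{9 + 289}{17 \left(-3\right)} + 495\right) 0 \left(-7\right) \left(-7\right) = \left(\frac{1}{17} \left(- \frac{1}{3}\right) 298 + 495\right) 0 \left(-7\right) = \left(- \frac{298}{51} + 495\right) 0 = \frac{24947}{51} \cdot 0 = 0$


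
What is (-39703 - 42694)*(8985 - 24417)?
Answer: 1271550504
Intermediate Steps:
(-39703 - 42694)*(8985 - 24417) = -82397*(-15432) = 1271550504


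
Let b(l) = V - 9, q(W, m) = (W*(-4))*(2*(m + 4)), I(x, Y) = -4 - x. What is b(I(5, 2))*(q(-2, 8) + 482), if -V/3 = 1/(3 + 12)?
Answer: -31004/5 ≈ -6200.8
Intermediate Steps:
V = -⅕ (V = -3/(3 + 12) = -3/15 = -3*1/15 = -⅕ ≈ -0.20000)
q(W, m) = -4*W*(8 + 2*m) (q(W, m) = (-4*W)*(2*(4 + m)) = (-4*W)*(8 + 2*m) = -4*W*(8 + 2*m))
b(l) = -46/5 (b(l) = -⅕ - 9 = -46/5)
b(I(5, 2))*(q(-2, 8) + 482) = -46*(-8*(-2)*(4 + 8) + 482)/5 = -46*(-8*(-2)*12 + 482)/5 = -46*(192 + 482)/5 = -46/5*674 = -31004/5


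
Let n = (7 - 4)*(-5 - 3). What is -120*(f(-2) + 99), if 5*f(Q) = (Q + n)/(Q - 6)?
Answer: -11958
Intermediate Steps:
n = -24 (n = 3*(-8) = -24)
f(Q) = (-24 + Q)/(5*(-6 + Q)) (f(Q) = ((Q - 24)/(Q - 6))/5 = ((-24 + Q)/(-6 + Q))/5 = (-24 + Q)/(5*(-6 + Q)))
-120*(f(-2) + 99) = -120*((-24 - 2)/(5*(-6 - 2)) + 99) = -120*((1/5)*(-26)/(-8) + 99) = -120*((1/5)*(-1/8)*(-26) + 99) = -120*(13/20 + 99) = -120*1993/20 = -11958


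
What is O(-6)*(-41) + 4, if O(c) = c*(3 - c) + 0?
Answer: 2218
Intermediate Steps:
O(c) = c*(3 - c)
O(-6)*(-41) + 4 = -6*(3 - 1*(-6))*(-41) + 4 = -6*(3 + 6)*(-41) + 4 = -6*9*(-41) + 4 = -54*(-41) + 4 = 2214 + 4 = 2218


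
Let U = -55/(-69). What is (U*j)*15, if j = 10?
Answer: 2750/23 ≈ 119.57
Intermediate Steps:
U = 55/69 (U = -55*(-1/69) = 55/69 ≈ 0.79710)
(U*j)*15 = ((55/69)*10)*15 = (550/69)*15 = 2750/23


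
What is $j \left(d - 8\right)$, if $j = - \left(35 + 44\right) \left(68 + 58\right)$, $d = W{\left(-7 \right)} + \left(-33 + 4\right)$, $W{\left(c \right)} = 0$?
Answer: $368298$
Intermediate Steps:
$d = -29$ ($d = 0 + \left(-33 + 4\right) = 0 - 29 = -29$)
$j = -9954$ ($j = - 79 \cdot 126 = \left(-1\right) 9954 = -9954$)
$j \left(d - 8\right) = - 9954 \left(-29 - 8\right) = \left(-9954\right) \left(-37\right) = 368298$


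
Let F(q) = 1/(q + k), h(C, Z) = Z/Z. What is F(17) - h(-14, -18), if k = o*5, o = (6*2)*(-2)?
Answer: -104/103 ≈ -1.0097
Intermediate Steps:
o = -24 (o = 12*(-2) = -24)
k = -120 (k = -24*5 = -120)
h(C, Z) = 1
F(q) = 1/(-120 + q) (F(q) = 1/(q - 120) = 1/(-120 + q))
F(17) - h(-14, -18) = 1/(-120 + 17) - 1*1 = 1/(-103) - 1 = -1/103 - 1 = -104/103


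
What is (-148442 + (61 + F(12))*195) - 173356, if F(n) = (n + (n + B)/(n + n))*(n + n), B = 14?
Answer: -248673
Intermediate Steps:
F(n) = 2*n*(n + (14 + n)/(2*n)) (F(n) = (n + (n + 14)/(n + n))*(n + n) = (n + (14 + n)/((2*n)))*(2*n) = (n + (14 + n)*(1/(2*n)))*(2*n) = (n + (14 + n)/(2*n))*(2*n) = 2*n*(n + (14 + n)/(2*n)))
(-148442 + (61 + F(12))*195) - 173356 = (-148442 + (61 + (14 + 12 + 2*12²))*195) - 173356 = (-148442 + (61 + (14 + 12 + 2*144))*195) - 173356 = (-148442 + (61 + (14 + 12 + 288))*195) - 173356 = (-148442 + (61 + 314)*195) - 173356 = (-148442 + 375*195) - 173356 = (-148442 + 73125) - 173356 = -75317 - 173356 = -248673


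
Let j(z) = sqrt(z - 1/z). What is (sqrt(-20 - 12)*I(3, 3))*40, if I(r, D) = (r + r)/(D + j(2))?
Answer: -128*I*sqrt(3) + 384*I*sqrt(2) ≈ 321.36*I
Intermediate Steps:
I(r, D) = 2*r/(D + sqrt(6)/2) (I(r, D) = (r + r)/(D + sqrt(2 - 1/2)) = (2*r)/(D + sqrt(2 - 1*1/2)) = (2*r)/(D + sqrt(2 - 1/2)) = (2*r)/(D + sqrt(3/2)) = (2*r)/(D + sqrt(6)/2) = 2*r/(D + sqrt(6)/2))
(sqrt(-20 - 12)*I(3, 3))*40 = (sqrt(-20 - 12)*(4*3/(sqrt(6) + 2*3)))*40 = (sqrt(-32)*(4*3/(sqrt(6) + 6)))*40 = ((4*I*sqrt(2))*(4*3/(6 + sqrt(6))))*40 = ((4*I*sqrt(2))*(12/(6 + sqrt(6))))*40 = (48*I*sqrt(2)/(6 + sqrt(6)))*40 = 1920*I*sqrt(2)/(6 + sqrt(6))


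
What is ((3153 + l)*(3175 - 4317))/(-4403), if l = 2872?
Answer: 6880550/4403 ≈ 1562.7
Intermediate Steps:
((3153 + l)*(3175 - 4317))/(-4403) = ((3153 + 2872)*(3175 - 4317))/(-4403) = (6025*(-1142))*(-1/4403) = -6880550*(-1/4403) = 6880550/4403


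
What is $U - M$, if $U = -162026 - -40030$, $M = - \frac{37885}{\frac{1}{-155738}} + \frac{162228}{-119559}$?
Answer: $- \frac{21376627939582}{3623} \approx -5.9003 \cdot 10^{9}$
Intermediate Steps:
$M = \frac{21376185948074}{3623}$ ($M = - \frac{37885}{- \frac{1}{155738}} + 162228 \left(- \frac{1}{119559}\right) = \left(-37885\right) \left(-155738\right) - \frac{4916}{3623} = 5900134130 - \frac{4916}{3623} = \frac{21376185948074}{3623} \approx 5.9001 \cdot 10^{9}$)
$U = -121996$ ($U = -162026 + 40030 = -121996$)
$U - M = -121996 - \frac{21376185948074}{3623} = - \frac{21376627939582}{3623}$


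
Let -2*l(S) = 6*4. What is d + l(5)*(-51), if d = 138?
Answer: 750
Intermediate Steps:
l(S) = -12 (l(S) = -3*4 = -½*24 = -12)
d + l(5)*(-51) = 138 - 12*(-51) = 138 + 612 = 750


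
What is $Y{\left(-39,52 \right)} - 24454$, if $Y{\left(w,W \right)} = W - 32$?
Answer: $-24434$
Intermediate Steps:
$Y{\left(w,W \right)} = -32 + W$ ($Y{\left(w,W \right)} = W - 32 = -32 + W$)
$Y{\left(-39,52 \right)} - 24454 = \left(-32 + 52\right) - 24454 = 20 - 24454 = -24434$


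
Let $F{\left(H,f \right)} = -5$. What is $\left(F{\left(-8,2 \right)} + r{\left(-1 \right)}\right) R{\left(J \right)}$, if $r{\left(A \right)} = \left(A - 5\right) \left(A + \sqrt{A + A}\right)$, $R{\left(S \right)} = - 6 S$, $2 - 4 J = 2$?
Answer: $0$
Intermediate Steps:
$J = 0$ ($J = \frac{1}{2} - \frac{1}{2} = 0$)
$r{\left(A \right)} = \left(-5 + A\right) \left(A + \sqrt{2} \sqrt{A}\right)$ ($r{\left(A \right)} = \left(-5 + A\right) \left(A + \sqrt{2 A}\right) = \left(-5 + A\right) \left(A + \sqrt{2} \sqrt{A}\right)$)
$\left(F{\left(-8,2 \right)} + r{\left(-1 \right)}\right) R{\left(J \right)} = \left(-5 + \left(\left(-1\right)^{2} - -5 + \sqrt{2} \left(-1\right)^{\frac{3}{2}} - 5 \sqrt{2} \sqrt{-1}\right)\right) \left(\left(-6\right) 0\right) = \left(-5 + \left(1 + 5 + \sqrt{2} \left(- i\right) - 5 \sqrt{2} i\right)\right) 0 = \left(-5 + \left(1 + 5 - i \sqrt{2} - 5 i \sqrt{2}\right)\right) 0 = \left(-5 + \left(6 - 6 i \sqrt{2}\right)\right) 0 = \left(1 - 6 i \sqrt{2}\right) 0 = 0$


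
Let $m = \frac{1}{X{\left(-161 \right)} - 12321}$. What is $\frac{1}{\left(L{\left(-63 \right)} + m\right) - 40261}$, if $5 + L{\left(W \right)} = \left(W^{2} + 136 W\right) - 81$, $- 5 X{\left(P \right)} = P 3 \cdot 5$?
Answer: $- \frac{11838}{532070749} \approx -2.2249 \cdot 10^{-5}$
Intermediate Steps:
$X{\left(P \right)} = - 3 P$ ($X{\left(P \right)} = - \frac{P 3 \cdot 5}{5} = - \frac{3 P 5}{5} = - \frac{15 P}{5} = - 3 P$)
$m = - \frac{1}{11838}$ ($m = \frac{1}{\left(-3\right) \left(-161\right) - 12321} = \frac{1}{483 - 12321} = \frac{1}{-11838} = - \frac{1}{11838} \approx -8.4474 \cdot 10^{-5}$)
$L{\left(W \right)} = -86 + W^{2} + 136 W$ ($L{\left(W \right)} = -5 - \left(81 - W^{2} - 136 W\right) = -5 + \left(-81 + W^{2} + 136 W\right) = -86 + W^{2} + 136 W$)
$\frac{1}{\left(L{\left(-63 \right)} + m\right) - 40261} = \frac{1}{\left(\left(-86 + \left(-63\right)^{2} + 136 \left(-63\right)\right) - \frac{1}{11838}\right) - 40261} = \frac{1}{\left(\left(-86 + 3969 - 8568\right) - \frac{1}{11838}\right) - 40261} = \frac{1}{\left(-4685 - \frac{1}{11838}\right) - 40261} = \frac{1}{- \frac{55461031}{11838} - 40261} = \frac{1}{- \frac{532070749}{11838}} = - \frac{11838}{532070749}$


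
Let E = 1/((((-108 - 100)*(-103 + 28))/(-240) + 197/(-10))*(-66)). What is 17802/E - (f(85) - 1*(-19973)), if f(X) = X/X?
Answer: 497483832/5 ≈ 9.9497e+7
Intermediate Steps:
f(X) = 1
E = 5/27951 (E = 1/((-208*(-75)*(-1/240) + 197*(-⅒))*(-66)) = 1/((15600*(-1/240) - 197/10)*(-66)) = 1/((-65 - 197/10)*(-66)) = 1/(-847/10*(-66)) = 1/(27951/5) = 5/27951 ≈ 0.00017888)
17802/E - (f(85) - 1*(-19973)) = 17802/(5/27951) - (1 - 1*(-19973)) = 17802*(27951/5) - (1 + 19973) = 497583702/5 - 1*19974 = 497583702/5 - 19974 = 497483832/5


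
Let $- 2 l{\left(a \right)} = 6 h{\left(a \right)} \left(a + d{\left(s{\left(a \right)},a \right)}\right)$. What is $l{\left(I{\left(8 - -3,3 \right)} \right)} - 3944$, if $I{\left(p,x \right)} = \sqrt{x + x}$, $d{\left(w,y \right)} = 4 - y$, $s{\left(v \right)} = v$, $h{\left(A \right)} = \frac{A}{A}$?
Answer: $-3956$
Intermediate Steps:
$h{\left(A \right)} = 1$
$I{\left(p,x \right)} = \sqrt{2} \sqrt{x}$ ($I{\left(p,x \right)} = \sqrt{2 x} = \sqrt{2} \sqrt{x}$)
$l{\left(a \right)} = -12$ ($l{\left(a \right)} = - \frac{6 \cdot 1 \left(a - \left(-4 + a\right)\right)}{2} = - \frac{6 \cdot 1 \cdot 4}{2} = - \frac{6 \cdot 4}{2} = \left(- \frac{1}{2}\right) 24 = -12$)
$l{\left(I{\left(8 - -3,3 \right)} \right)} - 3944 = -12 - 3944 = -3956$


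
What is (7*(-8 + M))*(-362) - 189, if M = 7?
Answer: 2345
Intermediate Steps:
(7*(-8 + M))*(-362) - 189 = (7*(-8 + 7))*(-362) - 189 = (7*(-1))*(-362) - 189 = -7*(-362) - 189 = 2534 - 189 = 2345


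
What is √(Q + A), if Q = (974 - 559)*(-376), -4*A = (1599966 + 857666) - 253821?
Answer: 3*I*√314219/2 ≈ 840.83*I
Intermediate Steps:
A = -2203811/4 (A = -((1599966 + 857666) - 253821)/4 = -(2457632 - 253821)/4 = -¼*2203811 = -2203811/4 ≈ -5.5095e+5)
Q = -156040 (Q = 415*(-376) = -156040)
√(Q + A) = √(-156040 - 2203811/4) = √(-2827971/4) = 3*I*√314219/2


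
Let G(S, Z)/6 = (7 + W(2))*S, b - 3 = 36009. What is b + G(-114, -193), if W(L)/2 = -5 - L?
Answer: 40800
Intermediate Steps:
W(L) = -10 - 2*L (W(L) = 2*(-5 - L) = -10 - 2*L)
b = 36012 (b = 3 + 36009 = 36012)
G(S, Z) = -42*S (G(S, Z) = 6*((7 + (-10 - 2*2))*S) = 6*((7 + (-10 - 4))*S) = 6*((7 - 14)*S) = 6*(-7*S) = -42*S)
b + G(-114, -193) = 36012 - 42*(-114) = 36012 + 4788 = 40800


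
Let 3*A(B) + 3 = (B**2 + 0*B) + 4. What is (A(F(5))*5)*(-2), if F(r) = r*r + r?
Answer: -9010/3 ≈ -3003.3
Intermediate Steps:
F(r) = r + r**2 (F(r) = r**2 + r = r + r**2)
A(B) = 1/3 + B**2/3 (A(B) = -1 + ((B**2 + 0*B) + 4)/3 = -1 + ((B**2 + 0) + 4)/3 = -1 + (B**2 + 4)/3 = -1 + (4 + B**2)/3 = -1 + (4/3 + B**2/3) = 1/3 + B**2/3)
(A(F(5))*5)*(-2) = ((1/3 + (5*(1 + 5))**2/3)*5)*(-2) = ((1/3 + (5*6)**2/3)*5)*(-2) = ((1/3 + (1/3)*30**2)*5)*(-2) = ((1/3 + (1/3)*900)*5)*(-2) = ((1/3 + 300)*5)*(-2) = ((901/3)*5)*(-2) = (4505/3)*(-2) = -9010/3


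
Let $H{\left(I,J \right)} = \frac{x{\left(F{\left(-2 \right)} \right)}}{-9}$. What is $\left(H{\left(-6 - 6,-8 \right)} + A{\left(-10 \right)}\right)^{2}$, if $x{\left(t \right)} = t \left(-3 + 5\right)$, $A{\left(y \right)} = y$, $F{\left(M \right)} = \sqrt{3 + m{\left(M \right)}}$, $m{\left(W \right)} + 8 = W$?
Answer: $\frac{8072}{81} + \frac{40 i \sqrt{7}}{9} \approx 99.654 + 11.759 i$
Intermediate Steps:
$m{\left(W \right)} = -8 + W$
$F{\left(M \right)} = \sqrt{-5 + M}$ ($F{\left(M \right)} = \sqrt{3 + \left(-8 + M\right)} = \sqrt{-5 + M}$)
$x{\left(t \right)} = 2 t$ ($x{\left(t \right)} = t 2 = 2 t$)
$H{\left(I,J \right)} = - \frac{2 i \sqrt{7}}{9}$ ($H{\left(I,J \right)} = \frac{2 \sqrt{-5 - 2}}{-9} = 2 \sqrt{-7} \left(- \frac{1}{9}\right) = 2 i \sqrt{7} \left(- \frac{1}{9}\right) = - \frac{2 i \sqrt{7}}{9}$)
$\left(H{\left(-6 - 6,-8 \right)} + A{\left(-10 \right)}\right)^{2} = \left(- \frac{2 i \sqrt{7}}{9} - 10\right)^{2} = \left(-10 - \frac{2 i \sqrt{7}}{9}\right)^{2}$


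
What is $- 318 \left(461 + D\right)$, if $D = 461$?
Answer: $-293196$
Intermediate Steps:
$- 318 \left(461 + D\right) = - 318 \left(461 + 461\right) = \left(-318\right) 922 = -293196$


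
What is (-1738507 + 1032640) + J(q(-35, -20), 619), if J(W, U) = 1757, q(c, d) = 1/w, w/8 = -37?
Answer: -704110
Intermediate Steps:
w = -296 (w = 8*(-37) = -296)
q(c, d) = -1/296 (q(c, d) = 1/(-296) = -1/296)
(-1738507 + 1032640) + J(q(-35, -20), 619) = (-1738507 + 1032640) + 1757 = -705867 + 1757 = -704110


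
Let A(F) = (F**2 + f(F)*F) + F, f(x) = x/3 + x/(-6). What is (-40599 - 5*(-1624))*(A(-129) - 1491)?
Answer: -1155895131/2 ≈ -5.7795e+8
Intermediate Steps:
f(x) = x/6 (f(x) = x*(1/3) + x*(-1/6) = x/3 - x/6 = x/6)
A(F) = F + 7*F**2/6 (A(F) = (F**2 + (F/6)*F) + F = (F**2 + F**2/6) + F = 7*F**2/6 + F = F + 7*F**2/6)
(-40599 - 5*(-1624))*(A(-129) - 1491) = (-40599 - 5*(-1624))*((1/6)*(-129)*(6 + 7*(-129)) - 1491) = (-40599 + 8120)*((1/6)*(-129)*(6 - 903) - 1491) = -32479*((1/6)*(-129)*(-897) - 1491) = -32479*(38571/2 - 1491) = -32479*35589/2 = -1155895131/2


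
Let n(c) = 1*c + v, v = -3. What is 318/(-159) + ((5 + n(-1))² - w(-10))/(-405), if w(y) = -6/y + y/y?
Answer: -1349/675 ≈ -1.9985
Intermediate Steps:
w(y) = 1 - 6/y (w(y) = -6/y + 1 = 1 - 6/y)
n(c) = -3 + c (n(c) = 1*c - 3 = c - 3 = -3 + c)
318/(-159) + ((5 + n(-1))² - w(-10))/(-405) = 318/(-159) + ((5 + (-3 - 1))² - (-6 - 10)/(-10))/(-405) = 318*(-1/159) + ((5 - 4)² - (-1)*(-16)/10)*(-1/405) = -2 + (1² - 1*8/5)*(-1/405) = -2 + (1 - 8/5)*(-1/405) = -2 - ⅗*(-1/405) = -2 + 1/675 = -1349/675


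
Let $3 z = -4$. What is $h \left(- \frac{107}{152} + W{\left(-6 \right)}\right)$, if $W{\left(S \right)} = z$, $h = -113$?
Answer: $\frac{104977}{456} \approx 230.21$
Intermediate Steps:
$z = - \frac{4}{3}$ ($z = \frac{1}{3} \left(-4\right) = - \frac{4}{3} \approx -1.3333$)
$W{\left(S \right)} = - \frac{4}{3}$
$h \left(- \frac{107}{152} + W{\left(-6 \right)}\right) = - 113 \left(- \frac{107}{152} - \frac{4}{3}\right) = \left(-113\right) \left(- \frac{929}{456}\right) = \frac{104977}{456}$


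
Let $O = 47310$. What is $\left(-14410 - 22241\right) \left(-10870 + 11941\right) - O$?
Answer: $-39300531$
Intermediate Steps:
$\left(-14410 - 22241\right) \left(-10870 + 11941\right) - O = \left(-14410 - 22241\right) \left(-10870 + 11941\right) - 47310 = \left(-36651\right) 1071 - 47310 = -39253221 - 47310 = -39300531$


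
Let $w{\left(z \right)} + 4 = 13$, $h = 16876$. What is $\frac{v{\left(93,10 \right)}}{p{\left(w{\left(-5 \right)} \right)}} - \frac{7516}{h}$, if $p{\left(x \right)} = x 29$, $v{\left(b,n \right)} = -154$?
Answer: $- \frac{1140145}{1101159} \approx -1.0354$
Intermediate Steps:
$w{\left(z \right)} = 9$ ($w{\left(z \right)} = -4 + 13 = 9$)
$p{\left(x \right)} = 29 x$
$\frac{v{\left(93,10 \right)}}{p{\left(w{\left(-5 \right)} \right)}} - \frac{7516}{h} = - \frac{154}{29 \cdot 9} - \frac{7516}{16876} = - \frac{154}{261} - \frac{1879}{4219} = - \frac{1140145}{1101159}$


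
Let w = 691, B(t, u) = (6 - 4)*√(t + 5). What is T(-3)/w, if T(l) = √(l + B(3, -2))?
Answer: √(-3 + 4*√2)/691 ≈ 0.0023589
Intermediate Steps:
B(t, u) = 2*√(5 + t)
T(l) = √(l + 4*√2) (T(l) = √(l + 2*√(5 + 3)) = √(l + 2*√8) = √(l + 2*(2*√2)) = √(l + 4*√2))
T(-3)/w = √(-3 + 4*√2)/691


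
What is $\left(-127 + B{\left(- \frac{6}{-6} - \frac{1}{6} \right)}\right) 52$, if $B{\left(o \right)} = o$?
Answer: $- \frac{19682}{3} \approx -6560.7$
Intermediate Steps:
$\left(-127 + B{\left(- \frac{6}{-6} - \frac{1}{6} \right)}\right) 52 = \left(-127 - \left(\frac{1}{6} - 1\right)\right) 52 = \left(-127 - - \frac{5}{6}\right) 52 = \left(-127 + \left(1 - \frac{1}{6}\right)\right) 52 = \left(-127 + \frac{5}{6}\right) 52 = \left(- \frac{757}{6}\right) 52 = - \frac{19682}{3}$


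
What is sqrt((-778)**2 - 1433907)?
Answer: I*sqrt(828623) ≈ 910.29*I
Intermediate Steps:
sqrt((-778)**2 - 1433907) = sqrt(605284 - 1433907) = sqrt(-828623) = I*sqrt(828623)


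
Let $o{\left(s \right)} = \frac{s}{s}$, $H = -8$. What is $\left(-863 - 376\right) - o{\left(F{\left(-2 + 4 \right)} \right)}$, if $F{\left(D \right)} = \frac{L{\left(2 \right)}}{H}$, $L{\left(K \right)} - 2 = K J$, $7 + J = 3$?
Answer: $-1240$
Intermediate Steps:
$J = -4$ ($J = -7 + 3 = -4$)
$L{\left(K \right)} = 2 - 4 K$ ($L{\left(K \right)} = 2 + K \left(-4\right) = 2 - 4 K$)
$F{\left(D \right)} = \frac{3}{4}$ ($F{\left(D \right)} = \frac{2 - 8}{-8} = \left(2 - 8\right) \left(- \frac{1}{8}\right) = \left(-6\right) \left(- \frac{1}{8}\right) = \frac{3}{4}$)
$o{\left(s \right)} = 1$
$\left(-863 - 376\right) - o{\left(F{\left(-2 + 4 \right)} \right)} = \left(-863 - 376\right) - 1 = -1239 - 1 = -1240$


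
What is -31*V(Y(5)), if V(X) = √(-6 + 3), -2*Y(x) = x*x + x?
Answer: -31*I*√3 ≈ -53.694*I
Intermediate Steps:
Y(x) = -x/2 - x²/2 (Y(x) = -(x*x + x)/2 = -(x² + x)/2 = -(x + x²)/2 = -x/2 - x²/2)
V(X) = I*√3 (V(X) = √(-3) = I*√3)
-31*V(Y(5)) = -31*I*√3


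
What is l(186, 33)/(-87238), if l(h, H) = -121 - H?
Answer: 77/43619 ≈ 0.0017653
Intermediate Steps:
l(186, 33)/(-87238) = (-121 - 1*33)/(-87238) = (-121 - 33)*(-1/87238) = -154*(-1/87238) = 77/43619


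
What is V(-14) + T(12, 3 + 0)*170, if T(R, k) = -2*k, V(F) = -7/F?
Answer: -2039/2 ≈ -1019.5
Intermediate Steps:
V(-14) + T(12, 3 + 0)*170 = -7/(-14) - 2*(3 + 0)*170 = -7*(-1/14) - 2*3*170 = 1/2 - 6*170 = 1/2 - 1020 = -2039/2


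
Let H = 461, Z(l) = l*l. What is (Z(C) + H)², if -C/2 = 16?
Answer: 2205225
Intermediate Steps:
C = -32 (C = -2*16 = -32)
Z(l) = l²
(Z(C) + H)² = ((-32)² + 461)² = (1024 + 461)² = 1485² = 2205225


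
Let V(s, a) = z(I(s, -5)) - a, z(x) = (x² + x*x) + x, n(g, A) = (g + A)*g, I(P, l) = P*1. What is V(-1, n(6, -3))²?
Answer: 289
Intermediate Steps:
I(P, l) = P
n(g, A) = g*(A + g) (n(g, A) = (A + g)*g = g*(A + g))
z(x) = x + 2*x² (z(x) = (x² + x²) + x = 2*x² + x = x + 2*x²)
V(s, a) = -a + s*(1 + 2*s) (V(s, a) = s*(1 + 2*s) - a = -a + s*(1 + 2*s))
V(-1, n(6, -3))² = (-6*(-3 + 6) - (1 + 2*(-1)))² = (-6*3 - (1 - 2))² = (-1*18 - 1*(-1))² = (-18 + 1)² = (-17)² = 289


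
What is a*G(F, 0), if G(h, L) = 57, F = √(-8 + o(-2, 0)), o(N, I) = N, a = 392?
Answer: 22344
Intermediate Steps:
F = I*√10 (F = √(-8 - 2) = √(-10) = I*√10 ≈ 3.1623*I)
a*G(F, 0) = 392*57 = 22344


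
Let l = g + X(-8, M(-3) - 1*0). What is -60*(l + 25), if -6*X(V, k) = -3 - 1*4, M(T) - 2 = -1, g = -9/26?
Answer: -20140/13 ≈ -1549.2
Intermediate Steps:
g = -9/26 (g = -9*1/26 = -9/26 ≈ -0.34615)
M(T) = 1 (M(T) = 2 - 1 = 1)
X(V, k) = 7/6 (X(V, k) = -(-3 - 1*4)/6 = -(-3 - 4)/6 = -⅙*(-7) = 7/6)
l = 32/39 (l = -9/26 + 7/6 = 32/39 ≈ 0.82051)
-60*(l + 25) = -60*(32/39 + 25) = -60*1007/39 = -20140/13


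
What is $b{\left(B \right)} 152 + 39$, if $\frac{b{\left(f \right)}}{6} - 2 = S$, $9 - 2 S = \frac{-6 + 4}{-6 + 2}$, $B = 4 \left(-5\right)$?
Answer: $5739$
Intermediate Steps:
$B = -20$
$S = \frac{17}{4}$ ($S = \frac{9}{2} - \frac{\left(-6 + 4\right) \frac{1}{-6 + 2}}{2} = \frac{9}{2} - \frac{\left(-2\right) \frac{1}{-4}}{2} = \frac{9}{2} - \frac{\left(-2\right) \left(- \frac{1}{4}\right)}{2} = \frac{9}{2} - \frac{1}{4} = \frac{17}{4} \approx 4.25$)
$b{\left(f \right)} = \frac{75}{2}$ ($b{\left(f \right)} = 12 + 6 \cdot \frac{17}{4} = 12 + \frac{51}{2} = \frac{75}{2}$)
$b{\left(B \right)} 152 + 39 = \frac{75}{2} \cdot 152 + 39 = 5700 + 39 = 5739$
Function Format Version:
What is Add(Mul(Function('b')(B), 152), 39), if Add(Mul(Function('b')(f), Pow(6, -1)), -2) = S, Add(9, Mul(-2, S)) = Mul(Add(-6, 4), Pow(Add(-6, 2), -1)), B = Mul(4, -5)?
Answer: 5739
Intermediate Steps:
B = -20
S = Rational(17, 4) (S = Add(Rational(9, 2), Mul(Rational(-1, 2), Mul(Add(-6, 4), Pow(Add(-6, 2), -1)))) = Add(Rational(9, 2), Mul(Rational(-1, 2), Mul(-2, Pow(-4, -1)))) = Add(Rational(9, 2), Mul(Rational(-1, 2), Mul(-2, Rational(-1, 4)))) = Add(Rational(9, 2), Mul(Rational(-1, 2), Rational(1, 2))) = Add(Rational(9, 2), Rational(-1, 4)) = Rational(17, 4) ≈ 4.2500)
Function('b')(f) = Rational(75, 2) (Function('b')(f) = Add(12, Mul(6, Rational(17, 4))) = Add(12, Rational(51, 2)) = Rational(75, 2))
Add(Mul(Function('b')(B), 152), 39) = Add(Mul(Rational(75, 2), 152), 39) = Add(5700, 39) = 5739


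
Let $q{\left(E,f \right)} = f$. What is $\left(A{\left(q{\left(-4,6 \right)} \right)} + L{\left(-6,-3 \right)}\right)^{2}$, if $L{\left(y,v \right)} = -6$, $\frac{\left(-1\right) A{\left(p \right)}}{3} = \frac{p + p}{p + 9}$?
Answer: $\frac{1764}{25} \approx 70.56$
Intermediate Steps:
$A{\left(p \right)} = - \frac{6 p}{9 + p}$ ($A{\left(p \right)} = - 3 \frac{p + p}{p + 9} = - 3 \frac{2 p}{9 + p} = - \frac{6 p}{9 + p}$)
$\left(A{\left(q{\left(-4,6 \right)} \right)} + L{\left(-6,-3 \right)}\right)^{2} = \left(\left(-6\right) 6 \frac{1}{9 + 6} - 6\right)^{2} = \left(\left(-6\right) 6 \cdot \frac{1}{15} - 6\right)^{2} = \left(- \frac{12}{5} - 6\right)^{2} = \left(- \frac{42}{5}\right)^{2} = \frac{1764}{25}$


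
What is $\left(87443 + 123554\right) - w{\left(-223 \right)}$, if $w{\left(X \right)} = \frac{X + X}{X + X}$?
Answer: $210996$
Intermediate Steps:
$w{\left(X \right)} = 1$ ($w{\left(X \right)} = \frac{2 X}{2 X} = 2 X \frac{1}{2 X} = 1$)
$\left(87443 + 123554\right) - w{\left(-223 \right)} = \left(87443 + 123554\right) - 1 = 210997 - 1 = 210996$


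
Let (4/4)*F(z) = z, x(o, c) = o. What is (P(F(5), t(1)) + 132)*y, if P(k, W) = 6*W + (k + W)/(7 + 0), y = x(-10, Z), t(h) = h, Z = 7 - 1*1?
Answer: -9720/7 ≈ -1388.6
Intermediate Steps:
Z = 6 (Z = 7 - 1 = 6)
F(z) = z
y = -10
P(k, W) = k/7 + 43*W/7 (P(k, W) = 6*W + (W + k)/7 = 6*W + (W + k)*(⅐) = 6*W + (W/7 + k/7) = k/7 + 43*W/7)
(P(F(5), t(1)) + 132)*y = (((⅐)*5 + (43/7)*1) + 132)*(-10) = ((5/7 + 43/7) + 132)*(-10) = (48/7 + 132)*(-10) = (972/7)*(-10) = -9720/7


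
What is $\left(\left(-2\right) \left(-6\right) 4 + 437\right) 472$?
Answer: $228920$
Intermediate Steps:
$\left(\left(-2\right) \left(-6\right) 4 + 437\right) 472 = \left(12 \cdot 4 + 437\right) 472 = \left(48 + 437\right) 472 = 485 \cdot 472 = 228920$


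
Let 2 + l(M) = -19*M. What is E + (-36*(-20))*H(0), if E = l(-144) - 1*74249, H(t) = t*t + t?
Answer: -71515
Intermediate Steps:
H(t) = t + t² (H(t) = t² + t = t + t²)
l(M) = -2 - 19*M
E = -71515 (E = (-2 - 19*(-144)) - 1*74249 = (-2 + 2736) - 74249 = 2734 - 74249 = -71515)
E + (-36*(-20))*H(0) = -71515 + (-36*(-20))*(0*(1 + 0)) = -71515 + 720*(0*1) = -71515 + 720*0 = -71515 + 0 = -71515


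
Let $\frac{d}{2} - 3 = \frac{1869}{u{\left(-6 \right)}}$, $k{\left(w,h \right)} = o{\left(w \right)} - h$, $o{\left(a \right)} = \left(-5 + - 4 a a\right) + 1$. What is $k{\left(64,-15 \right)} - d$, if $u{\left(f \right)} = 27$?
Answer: $- \frac{148657}{9} \approx -16517.0$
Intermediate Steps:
$o{\left(a \right)} = -4 - 4 a^{2}$ ($o{\left(a \right)} = \left(-5 - 4 a^{2}\right) + 1 = -4 - 4 a^{2}$)
$k{\left(w,h \right)} = -4 - h - 4 w^{2}$ ($k{\left(w,h \right)} = \left(-4 - 4 w^{2}\right) - h = -4 - h - 4 w^{2}$)
$d = \frac{1300}{9}$ ($d = 6 + 2 \cdot \frac{1869}{27} = 6 + 2 \cdot 1869 \cdot \frac{1}{27} = 6 + 2 \cdot \frac{623}{9} = 6 + \frac{1246}{9} = \frac{1300}{9} \approx 144.44$)
$k{\left(64,-15 \right)} - d = \left(-4 - -15 - 4 \cdot 64^{2}\right) - \frac{1300}{9} = \left(-4 + 15 - 16384\right) - \frac{1300}{9} = -16373 - \frac{1300}{9} = - \frac{148657}{9}$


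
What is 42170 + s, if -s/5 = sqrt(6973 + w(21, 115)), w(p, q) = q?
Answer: 42170 - 20*sqrt(443) ≈ 41749.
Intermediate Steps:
s = -20*sqrt(443) (s = -5*sqrt(6973 + 115) = -20*sqrt(443) ≈ -420.95)
42170 + s = 42170 - 20*sqrt(443)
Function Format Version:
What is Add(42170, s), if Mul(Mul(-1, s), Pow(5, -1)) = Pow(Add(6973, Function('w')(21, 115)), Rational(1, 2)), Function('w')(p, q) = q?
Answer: Add(42170, Mul(-20, Pow(443, Rational(1, 2)))) ≈ 41749.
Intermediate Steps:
s = Mul(-20, Pow(443, Rational(1, 2))) (s = Mul(-5, Pow(Add(6973, 115), Rational(1, 2))) = Mul(-5, Pow(7088, Rational(1, 2))) = Mul(-5, Mul(4, Pow(443, Rational(1, 2)))) = Mul(-20, Pow(443, Rational(1, 2))) ≈ -420.95)
Add(42170, s) = Add(42170, Mul(-20, Pow(443, Rational(1, 2))))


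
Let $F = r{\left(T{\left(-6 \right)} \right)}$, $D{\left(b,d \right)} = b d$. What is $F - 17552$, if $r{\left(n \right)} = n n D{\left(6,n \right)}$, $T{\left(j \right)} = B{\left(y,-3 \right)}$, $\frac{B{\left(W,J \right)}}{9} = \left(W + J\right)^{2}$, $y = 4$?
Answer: $-13178$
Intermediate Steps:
$B{\left(W,J \right)} = 9 \left(J + W\right)^{2}$ ($B{\left(W,J \right)} = 9 \left(W + J\right)^{2} = 9 \left(J + W\right)^{2}$)
$T{\left(j \right)} = 9$ ($T{\left(j \right)} = 9 \left(-3 + 4\right)^{2} = 9 \cdot 1^{2} = 9 \cdot 1 = 9$)
$r{\left(n \right)} = 6 n^{3}$ ($r{\left(n \right)} = n n 6 n = n^{2} \cdot 6 n = 6 n^{3}$)
$F = 4374$ ($F = 6 \cdot 9^{3} = 6 \cdot 729 = 4374$)
$F - 17552 = 4374 - 17552 = -13178$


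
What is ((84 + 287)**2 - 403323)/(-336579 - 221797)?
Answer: 132841/279188 ≈ 0.47581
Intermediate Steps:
((84 + 287)**2 - 403323)/(-336579 - 221797) = (371**2 - 403323)/(-558376) = (137641 - 403323)*(-1/558376) = -265682*(-1/558376) = 132841/279188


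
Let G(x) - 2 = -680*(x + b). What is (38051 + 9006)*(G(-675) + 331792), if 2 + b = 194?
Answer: 31068631338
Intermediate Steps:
b = 192 (b = -2 + 194 = 192)
G(x) = -130558 - 680*x (G(x) = 2 - 680*(x + 192) = 2 - 680*(192 + x) = 2 + (-130560 - 680*x) = -130558 - 680*x)
(38051 + 9006)*(G(-675) + 331792) = (38051 + 9006)*((-130558 - 680*(-675)) + 331792) = 47057*((-130558 + 459000) + 331792) = 47057*(328442 + 331792) = 47057*660234 = 31068631338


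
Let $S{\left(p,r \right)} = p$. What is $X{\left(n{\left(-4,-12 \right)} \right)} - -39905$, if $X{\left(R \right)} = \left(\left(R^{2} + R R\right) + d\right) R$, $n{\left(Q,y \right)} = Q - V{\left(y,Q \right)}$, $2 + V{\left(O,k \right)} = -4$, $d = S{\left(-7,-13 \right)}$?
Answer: $39907$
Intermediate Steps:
$d = -7$
$V{\left(O,k \right)} = -6$ ($V{\left(O,k \right)} = -2 - 4 = -6$)
$n{\left(Q,y \right)} = 6 + Q$ ($n{\left(Q,y \right)} = Q - -6 = Q + 6 = 6 + Q$)
$X{\left(R \right)} = R \left(-7 + 2 R^{2}\right)$ ($X{\left(R \right)} = \left(\left(R^{2} + R R\right) - 7\right) R = \left(\left(R^{2} + R^{2}\right) - 7\right) R = \left(2 R^{2} - 7\right) R = \left(-7 + 2 R^{2}\right) R = R \left(-7 + 2 R^{2}\right)$)
$X{\left(n{\left(-4,-12 \right)} \right)} - -39905 = \left(6 - 4\right) \left(-7 + 2 \left(6 - 4\right)^{2}\right) - -39905 = 2 \left(-7 + 2 \cdot 2^{2}\right) + 39905 = 2 \left(-7 + 2 \cdot 4\right) + 39905 = 2 \left(-7 + 8\right) + 39905 = 2 \cdot 1 + 39905 = 2 + 39905 = 39907$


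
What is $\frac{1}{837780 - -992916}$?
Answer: $\frac{1}{1830696} \approx 5.4624 \cdot 10^{-7}$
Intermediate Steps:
$\frac{1}{837780 - -992916} = \frac{1}{837780 + 992916} = \frac{1}{1830696}$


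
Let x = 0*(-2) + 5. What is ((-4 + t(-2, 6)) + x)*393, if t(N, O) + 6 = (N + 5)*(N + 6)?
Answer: 2751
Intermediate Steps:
t(N, O) = -6 + (5 + N)*(6 + N) (t(N, O) = -6 + (N + 5)*(N + 6) = -6 + (5 + N)*(6 + N))
x = 5 (x = 0 + 5 = 5)
((-4 + t(-2, 6)) + x)*393 = ((-4 + (24 + (-2)**2 + 11*(-2))) + 5)*393 = ((-4 + (24 + 4 - 22)) + 5)*393 = ((-4 + 6) + 5)*393 = (2 + 5)*393 = 7*393 = 2751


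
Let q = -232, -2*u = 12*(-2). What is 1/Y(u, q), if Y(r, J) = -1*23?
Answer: -1/23 ≈ -0.043478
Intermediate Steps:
u = 12 (u = -6*(-2) = -½*(-24) = 12)
Y(r, J) = -23
1/Y(u, q) = 1/(-23) = -1/23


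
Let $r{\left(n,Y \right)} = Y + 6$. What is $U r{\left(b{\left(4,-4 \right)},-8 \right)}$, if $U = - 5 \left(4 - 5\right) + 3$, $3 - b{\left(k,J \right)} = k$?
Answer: $-16$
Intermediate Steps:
$b{\left(k,J \right)} = 3 - k$
$r{\left(n,Y \right)} = 6 + Y$
$U = 8$ ($U = \left(-5\right) \left(-1\right) + 3 = 5 + 3 = 8$)
$U r{\left(b{\left(4,-4 \right)},-8 \right)} = 8 \left(6 - 8\right) = 8 \left(-2\right) = -16$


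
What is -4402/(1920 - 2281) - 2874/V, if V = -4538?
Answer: 10506895/819109 ≈ 12.827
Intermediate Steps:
-4402/(1920 - 2281) - 2874/V = -4402/(1920 - 2281) - 2874/(-4538) = -4402/(-361) - 2874*(-1/4538) = -4402*(-1/361) + 1437/2269 = 4402/361 + 1437/2269 = 10506895/819109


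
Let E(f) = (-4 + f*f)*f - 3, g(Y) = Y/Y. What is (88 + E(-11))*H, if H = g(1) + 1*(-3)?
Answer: 2404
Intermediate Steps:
g(Y) = 1
H = -2 (H = 1 + 1*(-3) = 1 - 3 = -2)
E(f) = -3 + f*(-4 + f²) (E(f) = (-4 + f²)*f - 3 = f*(-4 + f²) - 3 = -3 + f*(-4 + f²))
(88 + E(-11))*H = (88 + (-3 + (-11)³ - 4*(-11)))*(-2) = (88 + (-3 - 1331 + 44))*(-2) = (88 - 1290)*(-2) = -1202*(-2) = 2404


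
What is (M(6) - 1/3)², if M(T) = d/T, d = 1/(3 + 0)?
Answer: 25/324 ≈ 0.077160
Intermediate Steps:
d = ⅓ (d = 1/3 = ⅓ ≈ 0.33333)
M(T) = 1/(3*T)
(M(6) - 1/3)² = ((⅓)/6 - 1/3)² = ((⅓)*(⅙) - 1*⅓)² = (1/18 - ⅓)² = (-5/18)² = 25/324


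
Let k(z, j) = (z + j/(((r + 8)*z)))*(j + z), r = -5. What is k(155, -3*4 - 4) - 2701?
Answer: 8760236/465 ≈ 18839.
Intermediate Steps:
k(z, j) = (j + z)*(z + j/(3*z)) (k(z, j) = (z + j/(((-5 + 8)*z)))*(j + z) = (z + j/((3*z)))*(j + z) = (z + j*(1/(3*z)))*(j + z) = (z + j/(3*z))*(j + z) = (j + z)*(z + j/(3*z)))
k(155, -3*4 - 4) - 2701 = (155² + (-3*4 - 4)/3 + (-3*4 - 4)*155 + (⅓)*(-3*4 - 4)²/155) - 2701 = (24025 + (-12 - 4)/3 + (-12 - 4)*155 + (⅓)*(-12 - 4)²*(1/155)) - 2701 = (24025 + (⅓)*(-16) - 16*155 + (⅓)*(-16)²*(1/155)) - 2701 = (24025 - 16/3 - 2480 + (⅓)*256*(1/155)) - 2701 = (24025 - 16/3 - 2480 + 256/465) - 2701 = 10016201/465 - 2701 = 8760236/465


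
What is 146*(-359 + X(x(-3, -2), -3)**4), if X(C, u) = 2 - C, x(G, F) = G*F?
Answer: -15038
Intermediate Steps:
x(G, F) = F*G
146*(-359 + X(x(-3, -2), -3)**4) = 146*(-359 + (2 - (-2)*(-3))**4) = 146*(-359 + (2 - 1*6)**4) = 146*(-359 + (2 - 6)**4) = 146*(-359 + (-4)**4) = 146*(-359 + 256) = 146*(-103) = -15038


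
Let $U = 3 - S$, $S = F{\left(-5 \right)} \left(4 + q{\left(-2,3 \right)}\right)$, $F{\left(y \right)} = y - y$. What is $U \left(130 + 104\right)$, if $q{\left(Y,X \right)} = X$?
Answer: $702$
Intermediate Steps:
$F{\left(y \right)} = 0$
$S = 0$ ($S = 0 \left(4 + 3\right) = 0 \cdot 7 = 0$)
$U = 3$ ($U = 3 - 0 = 3 + 0 = 3$)
$U \left(130 + 104\right) = 3 \left(130 + 104\right) = 3 \cdot 234 = 702$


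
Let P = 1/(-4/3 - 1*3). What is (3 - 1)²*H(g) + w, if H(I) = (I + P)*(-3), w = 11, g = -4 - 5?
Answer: 1583/13 ≈ 121.77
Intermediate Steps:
P = -3/13 (P = 1/(-4*⅓ - 3) = 1/(-4/3 - 3) = 1/(-13/3) = -3/13 ≈ -0.23077)
g = -9
H(I) = 9/13 - 3*I (H(I) = (I - 3/13)*(-3) = (-3/13 + I)*(-3) = 9/13 - 3*I)
(3 - 1)²*H(g) + w = (3 - 1)²*(9/13 - 3*(-9)) + 11 = 2²*(9/13 + 27) + 11 = 4*(360/13) + 11 = 1440/13 + 11 = 1583/13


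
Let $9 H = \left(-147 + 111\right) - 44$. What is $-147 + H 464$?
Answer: $- \frac{38443}{9} \approx -4271.4$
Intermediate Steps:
$H = - \frac{80}{9}$ ($H = \frac{\left(-147 + 111\right) - 44}{9} = \frac{-36 - 44}{9} = \frac{1}{9} \left(-80\right) = - \frac{80}{9} \approx -8.8889$)
$-147 + H 464 = -147 - \frac{37120}{9} = - \frac{38443}{9}$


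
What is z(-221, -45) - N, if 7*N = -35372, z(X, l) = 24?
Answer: 35540/7 ≈ 5077.1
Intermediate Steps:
N = -35372/7 (N = (⅐)*(-35372) = -35372/7 ≈ -5053.1)
z(-221, -45) - N = 24 - 1*(-35372/7) = 24 + 35372/7 = 35540/7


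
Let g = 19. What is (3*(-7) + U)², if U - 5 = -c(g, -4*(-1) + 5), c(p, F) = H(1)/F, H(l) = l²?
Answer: 21025/81 ≈ 259.57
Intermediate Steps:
c(p, F) = 1/F (c(p, F) = 1²/F = 1/F)
U = 44/9 (U = 5 - 1/(-4*(-1) + 5) = 5 - 1/(4 + 5) = 5 - 1/9 = 5 - 1*⅑ = 5 - ⅑ = 44/9 ≈ 4.8889)
(3*(-7) + U)² = (3*(-7) + 44/9)² = (-21 + 44/9)² = (-145/9)² = 21025/81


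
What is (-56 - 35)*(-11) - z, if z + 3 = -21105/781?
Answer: 805229/781 ≈ 1031.0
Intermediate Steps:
z = -23448/781 (z = -3 - 21105/781 = -23448/781 ≈ -30.023)
(-56 - 35)*(-11) - z = (-56 - 35)*(-11) - 1*(-23448/781) = -91*(-11) + 23448/781 = 1001 + 23448/781 = 805229/781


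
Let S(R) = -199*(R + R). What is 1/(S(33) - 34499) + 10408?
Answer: 495764263/47633 ≈ 10408.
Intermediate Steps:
S(R) = -398*R
1/(S(33) - 34499) + 10408 = 1/(-398*33 - 34499) + 10408 = 1/(-13134 - 34499) + 10408 = 1/(-47633) + 10408 = -1/47633 + 10408 = 495764263/47633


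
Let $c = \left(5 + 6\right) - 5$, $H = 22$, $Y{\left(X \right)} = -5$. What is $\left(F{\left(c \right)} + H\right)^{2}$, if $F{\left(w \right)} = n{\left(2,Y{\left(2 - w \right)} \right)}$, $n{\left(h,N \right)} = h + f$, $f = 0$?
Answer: $576$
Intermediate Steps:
$c = 6$ ($c = 11 - 5 = 6$)
$n{\left(h,N \right)} = h$ ($n{\left(h,N \right)} = h + 0 = h$)
$F{\left(w \right)} = 2$
$\left(F{\left(c \right)} + H\right)^{2} = \left(2 + 22\right)^{2} = 24^{2} = 576$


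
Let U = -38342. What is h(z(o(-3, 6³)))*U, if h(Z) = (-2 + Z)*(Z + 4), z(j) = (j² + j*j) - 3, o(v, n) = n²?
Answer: -726716068428012233298722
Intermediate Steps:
z(j) = -3 + 2*j² (z(j) = (j² + j²) - 3 = 2*j² - 3 = -3 + 2*j²)
h(Z) = (-2 + Z)*(4 + Z)
h(z(o(-3, 6³)))*U = (-8 + (-3 + 2*((6³)²)²)² + 2*(-3 + 2*((6³)²)²))*(-38342) = (-8 + (-3 + 2*(216²)²)² + 2*(-3 + 2*(216²)²))*(-38342) = (-8 + (-3 + 2*46656²)² + 2*(-3 + 2*46656²))*(-38342) = (-8 + (-3 + 2*2176782336)² + 2*(-3 + 2*2176782336))*(-38342) = (-8 + (-3 + 4353564672)² + 2*(-3 + 4353564672))*(-38342) = (-8 + 4353564669² + 2*4353564669)*(-38342) = (-8 + 18953525327165079561 + 8707129338)*(-38342) = 18953525335872208891*(-38342) = -726716068428012233298722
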